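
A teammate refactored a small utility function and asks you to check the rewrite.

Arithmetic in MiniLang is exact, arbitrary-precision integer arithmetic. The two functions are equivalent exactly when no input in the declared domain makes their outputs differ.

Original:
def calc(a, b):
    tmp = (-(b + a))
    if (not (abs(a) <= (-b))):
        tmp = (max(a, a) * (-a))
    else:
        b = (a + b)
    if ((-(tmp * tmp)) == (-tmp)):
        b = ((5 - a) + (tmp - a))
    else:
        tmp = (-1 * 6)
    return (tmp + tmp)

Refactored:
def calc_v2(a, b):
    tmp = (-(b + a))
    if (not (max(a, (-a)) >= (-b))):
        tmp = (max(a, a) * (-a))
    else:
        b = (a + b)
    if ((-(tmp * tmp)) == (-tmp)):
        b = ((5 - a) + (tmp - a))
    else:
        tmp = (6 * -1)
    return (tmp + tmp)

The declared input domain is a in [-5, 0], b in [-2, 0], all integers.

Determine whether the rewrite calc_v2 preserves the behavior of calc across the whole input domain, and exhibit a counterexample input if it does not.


On input a=-1, b=0, calc returns -12 while calc_v2 returns 2.
verdict: not equivalent; witness: a=-1, b=0


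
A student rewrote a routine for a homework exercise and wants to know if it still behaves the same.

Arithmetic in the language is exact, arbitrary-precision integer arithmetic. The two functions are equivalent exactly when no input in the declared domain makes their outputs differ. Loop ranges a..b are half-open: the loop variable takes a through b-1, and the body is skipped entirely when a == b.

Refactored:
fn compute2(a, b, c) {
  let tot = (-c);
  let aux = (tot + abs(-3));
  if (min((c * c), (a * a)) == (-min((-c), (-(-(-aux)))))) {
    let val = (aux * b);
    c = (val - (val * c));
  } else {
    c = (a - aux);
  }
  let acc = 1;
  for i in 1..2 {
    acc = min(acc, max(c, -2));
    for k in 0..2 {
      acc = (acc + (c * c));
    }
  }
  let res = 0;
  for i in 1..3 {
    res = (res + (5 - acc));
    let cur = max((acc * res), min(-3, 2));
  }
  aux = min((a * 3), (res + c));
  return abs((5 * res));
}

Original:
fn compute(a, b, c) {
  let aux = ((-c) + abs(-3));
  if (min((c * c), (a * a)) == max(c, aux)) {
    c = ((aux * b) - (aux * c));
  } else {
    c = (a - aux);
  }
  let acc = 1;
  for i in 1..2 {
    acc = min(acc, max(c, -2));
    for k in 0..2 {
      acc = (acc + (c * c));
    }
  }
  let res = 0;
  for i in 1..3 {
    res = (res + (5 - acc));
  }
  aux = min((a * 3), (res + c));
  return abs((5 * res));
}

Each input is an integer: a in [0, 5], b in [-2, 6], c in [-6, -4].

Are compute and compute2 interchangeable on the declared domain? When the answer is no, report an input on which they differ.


On input a=3, b=-2, c=-6, compute returns 25880 while compute2 returns 317450.
verdict: not equivalent; witness: a=3, b=-2, c=-6


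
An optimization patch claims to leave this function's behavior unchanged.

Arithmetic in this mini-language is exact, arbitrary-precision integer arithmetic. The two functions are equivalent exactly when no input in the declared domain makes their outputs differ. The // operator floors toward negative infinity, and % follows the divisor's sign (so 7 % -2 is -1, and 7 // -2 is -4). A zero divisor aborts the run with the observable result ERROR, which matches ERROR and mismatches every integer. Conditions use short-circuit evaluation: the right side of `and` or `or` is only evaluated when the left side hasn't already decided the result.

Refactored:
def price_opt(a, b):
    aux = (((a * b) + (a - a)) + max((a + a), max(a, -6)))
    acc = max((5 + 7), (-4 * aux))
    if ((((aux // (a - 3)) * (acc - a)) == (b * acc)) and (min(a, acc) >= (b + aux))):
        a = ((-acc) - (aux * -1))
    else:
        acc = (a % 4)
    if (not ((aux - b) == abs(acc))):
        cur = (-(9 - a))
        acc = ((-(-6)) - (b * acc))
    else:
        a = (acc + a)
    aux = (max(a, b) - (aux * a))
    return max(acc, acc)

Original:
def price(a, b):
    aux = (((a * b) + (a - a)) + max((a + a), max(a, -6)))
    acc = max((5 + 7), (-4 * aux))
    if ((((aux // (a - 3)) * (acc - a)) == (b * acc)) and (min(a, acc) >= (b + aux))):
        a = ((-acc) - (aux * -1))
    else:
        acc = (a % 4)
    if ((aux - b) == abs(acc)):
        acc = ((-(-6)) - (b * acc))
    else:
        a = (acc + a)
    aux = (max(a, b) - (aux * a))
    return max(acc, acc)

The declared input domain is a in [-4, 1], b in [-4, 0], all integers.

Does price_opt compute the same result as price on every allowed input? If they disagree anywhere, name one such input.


a=-4, b=-4 yields 0 from price but 6 from price_opt.
verdict: not equivalent; witness: a=-4, b=-4


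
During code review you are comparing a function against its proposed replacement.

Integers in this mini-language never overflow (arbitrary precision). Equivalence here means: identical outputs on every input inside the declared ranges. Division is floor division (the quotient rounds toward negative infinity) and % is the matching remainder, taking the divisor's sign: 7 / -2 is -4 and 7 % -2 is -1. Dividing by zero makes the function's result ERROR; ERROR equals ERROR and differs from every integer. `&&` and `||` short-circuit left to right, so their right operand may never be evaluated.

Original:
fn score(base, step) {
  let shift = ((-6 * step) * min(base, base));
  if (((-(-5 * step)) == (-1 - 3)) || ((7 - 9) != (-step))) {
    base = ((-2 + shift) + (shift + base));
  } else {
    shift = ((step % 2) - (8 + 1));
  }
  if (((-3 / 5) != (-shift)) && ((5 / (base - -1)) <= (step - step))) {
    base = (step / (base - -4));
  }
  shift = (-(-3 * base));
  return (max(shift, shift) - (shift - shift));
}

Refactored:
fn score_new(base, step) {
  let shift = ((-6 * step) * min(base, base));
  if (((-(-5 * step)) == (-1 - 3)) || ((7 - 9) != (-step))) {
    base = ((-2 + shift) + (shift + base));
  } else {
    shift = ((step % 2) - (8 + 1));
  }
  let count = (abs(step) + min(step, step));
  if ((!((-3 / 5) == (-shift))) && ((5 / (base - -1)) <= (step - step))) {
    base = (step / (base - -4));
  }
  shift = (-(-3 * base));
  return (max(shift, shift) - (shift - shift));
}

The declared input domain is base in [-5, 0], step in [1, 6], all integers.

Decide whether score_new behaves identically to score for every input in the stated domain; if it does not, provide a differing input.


Reading the diff, among the changes: arithmetic usage differs, and comparison usage differs, and statement counts differ, and min/max/abs usage differs, and local variable names differ, and boolean connective usage differs.
Spot check at base=-4, step=4 — score: shift=96, then (((-(-5 * step)) == (-1 - 3)) || ((7 - 9) != (-step))) is true, then base=186, then (((-3 / 5) != (-shift)) && ((5 / (base - -1)) <= (step - step))) is true, then base=0, then shift=0, then returns 0. score_new: shift=96, then (((-(-5 * step)) == (-1 - 3)) || ((7 - 9) != (-step))) is true, then base=186, then count=8, then ((!((-3 / 5) == (-shift))) && ((5 / (base - -1)) <= (step - step))) is true, then base=0, then shift=0, then returns 0. Both give 0.
Every one of the 36 inputs gives matching results.
verdict: equivalent


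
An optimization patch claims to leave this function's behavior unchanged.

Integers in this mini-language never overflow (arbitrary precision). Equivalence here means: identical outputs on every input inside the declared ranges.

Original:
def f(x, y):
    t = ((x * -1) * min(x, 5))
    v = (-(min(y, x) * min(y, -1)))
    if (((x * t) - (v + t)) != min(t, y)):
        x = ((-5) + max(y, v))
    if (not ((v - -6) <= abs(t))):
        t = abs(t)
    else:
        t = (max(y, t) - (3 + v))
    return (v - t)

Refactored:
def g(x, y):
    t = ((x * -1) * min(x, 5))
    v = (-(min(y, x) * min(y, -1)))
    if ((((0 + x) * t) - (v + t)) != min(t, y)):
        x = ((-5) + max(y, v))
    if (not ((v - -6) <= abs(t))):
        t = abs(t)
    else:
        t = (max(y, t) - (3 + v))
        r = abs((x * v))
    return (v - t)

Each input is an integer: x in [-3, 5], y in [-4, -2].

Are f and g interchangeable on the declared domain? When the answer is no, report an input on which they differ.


Comparing the listings, the differences include: min/max/abs usage differs, and constant usage differs, and arithmetic usage differs, and statement counts differ, and local variable names differ.
Spot check at x=1, y=-2 — f: t=-1, then v=-4, then (((x * t) - (v + t)) != min(t, y)) is true, then x=-7, then (not ((v - -6) <= abs(t))) is true, then t=1, then returns -5. g: t=-1, then v=-4, then ((((0 + x) * t) - (v + t)) != min(t, y)) is true, then x=-7, then (not ((v - -6) <= abs(t))) is true, then t=1, then returns -5. Both give -5.
Sweeping the whole domain (27 inputs) finds no disagreement.
verdict: equivalent


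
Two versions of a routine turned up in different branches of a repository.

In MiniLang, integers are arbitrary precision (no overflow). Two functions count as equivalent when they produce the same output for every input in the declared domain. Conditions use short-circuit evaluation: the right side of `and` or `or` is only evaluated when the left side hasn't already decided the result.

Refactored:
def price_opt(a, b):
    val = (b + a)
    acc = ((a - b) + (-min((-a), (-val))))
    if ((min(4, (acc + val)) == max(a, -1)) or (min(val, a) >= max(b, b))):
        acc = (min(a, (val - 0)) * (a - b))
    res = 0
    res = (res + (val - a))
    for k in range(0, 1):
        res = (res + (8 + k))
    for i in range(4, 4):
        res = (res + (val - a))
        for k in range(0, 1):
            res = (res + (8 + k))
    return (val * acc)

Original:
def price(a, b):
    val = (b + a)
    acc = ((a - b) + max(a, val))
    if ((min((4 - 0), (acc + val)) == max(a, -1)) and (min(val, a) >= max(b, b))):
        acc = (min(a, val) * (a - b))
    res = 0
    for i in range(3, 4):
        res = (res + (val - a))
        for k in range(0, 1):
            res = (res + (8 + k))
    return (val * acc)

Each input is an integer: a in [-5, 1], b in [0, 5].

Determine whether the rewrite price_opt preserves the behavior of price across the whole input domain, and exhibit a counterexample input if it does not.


The rewrite breaks on a=-2, b=5, where the results are -12 and 42.
price: val := 3 | acc := -4 | ((min((4 - 0), (acc + val)) == max(a, -1)) and (min(val, a) >= max(b, b))): false | res := 0 | iter i=3: | res := 5 | iter k=0: | res := 13 | result -12
price_opt: val := 3 | acc := -4 | ((min(4, (acc + val)) == max(a, -1)) or (min(val, a) >= max(b, b))): true | acc := 14 | res := 0 | res := 5 | iter k=0: | res := 13 | loop over i: empty range | result 42
verdict: not equivalent; witness: a=-2, b=5


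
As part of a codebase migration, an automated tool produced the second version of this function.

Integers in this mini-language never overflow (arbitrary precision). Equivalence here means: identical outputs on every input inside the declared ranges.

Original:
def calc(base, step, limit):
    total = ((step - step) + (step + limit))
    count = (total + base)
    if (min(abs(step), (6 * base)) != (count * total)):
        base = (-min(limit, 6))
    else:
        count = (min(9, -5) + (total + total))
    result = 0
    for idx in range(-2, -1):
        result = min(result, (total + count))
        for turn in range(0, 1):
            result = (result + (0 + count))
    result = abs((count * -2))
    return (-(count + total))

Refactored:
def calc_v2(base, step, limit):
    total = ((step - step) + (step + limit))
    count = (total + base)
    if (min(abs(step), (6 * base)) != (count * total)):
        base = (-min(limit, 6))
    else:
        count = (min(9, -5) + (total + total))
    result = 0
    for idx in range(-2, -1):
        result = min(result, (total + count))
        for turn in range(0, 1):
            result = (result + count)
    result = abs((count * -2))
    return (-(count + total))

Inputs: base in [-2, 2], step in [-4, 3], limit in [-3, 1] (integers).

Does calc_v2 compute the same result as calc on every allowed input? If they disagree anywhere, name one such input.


This is a faithful refactor — constant usage differs, arithmetic usage differs, but the computed results match everywhere.
One worked example (base=-2, step=1, limit=1) — calc: total := 2 | count := 0 | (min(abs(step), (6 * base)) != (count * total)): true | base := -1 | result := 0 | iter idx=-2: | result := 0 | iter turn=0: | result := 0 | result := 0 | result -2; calc_v2: total := 2 | count := 0 | (min(abs(step), (6 * base)) != (count * total)): true | base := -1 | result := 0 | iter idx=-2: | result := 0 | iter turn=0: | result := 0 | result := 0 | result -2; agreement on -2.
An exhaustive pass over the 200 declared inputs shows identical outputs.
verdict: equivalent


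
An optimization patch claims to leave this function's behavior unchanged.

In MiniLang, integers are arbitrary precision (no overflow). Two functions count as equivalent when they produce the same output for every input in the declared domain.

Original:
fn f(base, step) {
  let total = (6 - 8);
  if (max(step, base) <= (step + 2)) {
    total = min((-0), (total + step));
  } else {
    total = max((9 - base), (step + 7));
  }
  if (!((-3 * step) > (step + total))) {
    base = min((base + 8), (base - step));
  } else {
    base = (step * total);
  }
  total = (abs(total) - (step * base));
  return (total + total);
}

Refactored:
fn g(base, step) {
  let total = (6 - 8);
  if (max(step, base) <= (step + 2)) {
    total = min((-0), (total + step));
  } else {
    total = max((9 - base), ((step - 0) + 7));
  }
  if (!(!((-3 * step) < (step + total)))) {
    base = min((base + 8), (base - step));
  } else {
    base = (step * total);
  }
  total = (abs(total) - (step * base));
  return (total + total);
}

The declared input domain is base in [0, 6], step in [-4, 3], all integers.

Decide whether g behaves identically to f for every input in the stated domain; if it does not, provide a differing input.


There is a counterexample at base=1, step=-2: 28 on one side, -48 on the other.
f: total=-2, then (max(step, base) <= (step + 2)) is false, then total=8, then (!((-3 * step) > (step + total))) is true, then base=3, then total=14, then returns 28
g: total=-2, then (max(step, base) <= (step + 2)) is false, then total=8, then (!(!((-3 * step) < (step + total)))) is false, then base=-16, then total=-24, then returns -48
verdict: not equivalent; witness: base=1, step=-2


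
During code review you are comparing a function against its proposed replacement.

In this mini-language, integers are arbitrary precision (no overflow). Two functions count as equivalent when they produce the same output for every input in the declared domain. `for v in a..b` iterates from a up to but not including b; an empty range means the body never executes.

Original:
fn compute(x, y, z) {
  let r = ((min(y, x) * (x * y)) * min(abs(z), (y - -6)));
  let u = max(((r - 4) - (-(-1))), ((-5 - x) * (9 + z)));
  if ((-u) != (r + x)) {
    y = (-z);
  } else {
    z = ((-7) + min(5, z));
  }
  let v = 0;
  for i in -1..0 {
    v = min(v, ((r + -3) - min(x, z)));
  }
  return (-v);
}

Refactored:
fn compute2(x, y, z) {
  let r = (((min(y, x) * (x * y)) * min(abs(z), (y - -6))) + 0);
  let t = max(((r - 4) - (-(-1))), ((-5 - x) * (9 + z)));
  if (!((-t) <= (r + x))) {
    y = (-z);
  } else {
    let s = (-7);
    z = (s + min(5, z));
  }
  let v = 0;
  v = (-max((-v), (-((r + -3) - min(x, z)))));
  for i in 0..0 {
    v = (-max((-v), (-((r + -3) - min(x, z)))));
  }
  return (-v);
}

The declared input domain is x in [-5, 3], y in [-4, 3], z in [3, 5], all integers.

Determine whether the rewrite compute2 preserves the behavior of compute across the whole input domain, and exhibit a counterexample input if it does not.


Not equivalent: x=1, y=-1, z=3 separates them (1 vs 0).
compute: r=3, then u=-2, then ((-u) != (r + x)) is true, then y=-3, then v=0, then (i=-1), then v=-1, then returns 1
compute2: r=3, then t=-2, then (!((-t) <= (r + x))) is false, then s=-7, then z=-4, then v=0, then v=0, then the loop over i runs zero times, then returns 0
verdict: not equivalent; witness: x=1, y=-1, z=3


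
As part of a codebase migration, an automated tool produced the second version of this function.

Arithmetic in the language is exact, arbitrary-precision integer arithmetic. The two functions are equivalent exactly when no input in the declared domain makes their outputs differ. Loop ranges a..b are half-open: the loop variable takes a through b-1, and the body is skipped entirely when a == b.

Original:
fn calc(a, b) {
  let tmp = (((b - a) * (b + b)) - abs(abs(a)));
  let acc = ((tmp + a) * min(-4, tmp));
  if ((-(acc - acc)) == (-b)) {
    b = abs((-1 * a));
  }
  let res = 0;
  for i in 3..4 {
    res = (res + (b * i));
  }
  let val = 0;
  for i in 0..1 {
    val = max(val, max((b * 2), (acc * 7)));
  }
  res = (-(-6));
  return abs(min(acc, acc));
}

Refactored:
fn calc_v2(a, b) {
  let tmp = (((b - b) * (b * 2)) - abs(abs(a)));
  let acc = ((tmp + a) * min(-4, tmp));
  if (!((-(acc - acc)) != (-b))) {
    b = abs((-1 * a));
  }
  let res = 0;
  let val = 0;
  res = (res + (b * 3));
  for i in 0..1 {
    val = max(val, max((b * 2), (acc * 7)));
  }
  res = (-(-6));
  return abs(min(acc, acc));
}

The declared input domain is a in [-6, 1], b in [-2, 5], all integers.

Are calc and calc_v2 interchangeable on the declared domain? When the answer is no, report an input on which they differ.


Evaluate both at a=-6, b=-2.
calc: tmp := -22 | acc := 616 | ((-(acc - acc)) == (-b)): false | res := 0 | iter i=3: | res := -6 | val := 0 | iter i=0: | val := 4312 | res := 6 | result 616
calc_v2: tmp := -6 | acc := 72 | (!((-(acc - acc)) != (-b))): false | res := 0 | val := 0 | res := -6 | iter i=0: | val := 504 | res := 6 | result 72
616 against 72: the behavior changed.
verdict: not equivalent; witness: a=-6, b=-2


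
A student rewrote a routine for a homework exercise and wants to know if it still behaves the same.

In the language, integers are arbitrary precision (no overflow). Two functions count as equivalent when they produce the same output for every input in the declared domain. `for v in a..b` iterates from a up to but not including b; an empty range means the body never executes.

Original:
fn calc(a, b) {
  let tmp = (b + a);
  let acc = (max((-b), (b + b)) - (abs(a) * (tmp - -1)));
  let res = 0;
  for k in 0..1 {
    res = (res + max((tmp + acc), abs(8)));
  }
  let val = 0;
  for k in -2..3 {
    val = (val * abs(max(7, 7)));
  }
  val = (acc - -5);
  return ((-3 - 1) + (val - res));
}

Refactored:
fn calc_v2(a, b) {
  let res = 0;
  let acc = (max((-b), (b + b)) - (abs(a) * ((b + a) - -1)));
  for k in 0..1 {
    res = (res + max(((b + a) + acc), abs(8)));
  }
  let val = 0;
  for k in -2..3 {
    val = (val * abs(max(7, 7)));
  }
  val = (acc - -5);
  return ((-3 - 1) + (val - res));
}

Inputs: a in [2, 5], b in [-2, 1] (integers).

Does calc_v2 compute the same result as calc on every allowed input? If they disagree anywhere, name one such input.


Reading the diff, among the changes: local variable names differ; and statement counts differ; and arithmetic usage differs.
As a probe, take a=3, b=-1: calc runs tmp := 2 | acc := -8 | res := 0 | iter k=0: | res := 8 | val := 0 | iter k=-2: | val := 0 | iter k=-1: | val := 0 | iter k=0: | val := 0 | iter k=1: | val := 0 | iter k=2: | val := 0 | val := -3 | result -15; calc_v2 runs res := 0 | acc := -8 | iter k=0: | res := 8 | val := 0 | iter k=-2: | val := 0 | iter k=-1: | val := 0 | iter k=0: | val := 0 | iter k=1: | val := 0 | iter k=2: | val := 0 | val := -3 | result -15; both end at -15.
Every one of the 16 inputs gives matching results.
verdict: equivalent


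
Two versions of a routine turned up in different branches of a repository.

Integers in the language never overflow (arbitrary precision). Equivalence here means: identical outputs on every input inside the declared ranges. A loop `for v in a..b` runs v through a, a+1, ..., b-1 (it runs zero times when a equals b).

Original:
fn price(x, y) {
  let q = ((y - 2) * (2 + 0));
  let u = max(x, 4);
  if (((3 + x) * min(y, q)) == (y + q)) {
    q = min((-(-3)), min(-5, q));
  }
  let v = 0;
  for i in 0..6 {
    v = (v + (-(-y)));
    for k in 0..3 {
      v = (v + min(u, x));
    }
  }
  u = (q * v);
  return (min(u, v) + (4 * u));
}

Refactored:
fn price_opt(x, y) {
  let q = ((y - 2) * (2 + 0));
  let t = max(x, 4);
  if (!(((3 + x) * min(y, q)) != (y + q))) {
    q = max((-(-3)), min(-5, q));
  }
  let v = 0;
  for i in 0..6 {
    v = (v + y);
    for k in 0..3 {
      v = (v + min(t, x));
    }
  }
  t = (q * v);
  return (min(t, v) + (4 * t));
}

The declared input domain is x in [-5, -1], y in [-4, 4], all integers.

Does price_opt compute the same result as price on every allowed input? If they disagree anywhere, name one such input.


These are not equivalent — on x=-2, y=0 the outputs split (684 vs -540).
price: q = -4; u = 4; (((3 + x) * min(y, q)) == (y + q)) -> true; q = -5; v = 0; [i=0]; v = 0; [k=0]; v = -2; [k=1]; v = -4; [k=2]; v = -6; [i=1]; v = -6; [k=0]; v = -8; [k=1]; v = -10; [k=2]; v = -12; [i=2]; v = -12; [k=0]; v = -14; [k=1]; v = -16; [k=2]; v = -18; [i=3]; v = -18; [k=0]; v = -20; [k=1]; v = -22; [k=2]; v = -24; [i=4]; v = -24; [k=0]; v = -26; [k=1]; v = -28; [k=2]; v = -30; [i=5]; v = -30; [k=0]; v = -32; [k=1]; v = -34; [k=2]; v = -36; u = 180; return 684
price_opt: q = -4; t = 4; (!(((3 + x) * min(y, q)) != (y + q))) -> true; q = 3; v = 0; [i=0]; v = 0; [k=0]; v = -2; [k=1]; v = -4; [k=2]; v = -6; [i=1]; v = -6; [k=0]; v = -8; [k=1]; v = -10; [k=2]; v = -12; [i=2]; v = -12; [k=0]; v = -14; [k=1]; v = -16; [k=2]; v = -18; [i=3]; v = -18; [k=0]; v = -20; [k=1]; v = -22; [k=2]; v = -24; [i=4]; v = -24; [k=0]; v = -26; [k=1]; v = -28; [k=2]; v = -30; [i=5]; v = -30; [k=0]; v = -32; [k=1]; v = -34; [k=2]; v = -36; t = -108; return -540
verdict: not equivalent; witness: x=-2, y=0


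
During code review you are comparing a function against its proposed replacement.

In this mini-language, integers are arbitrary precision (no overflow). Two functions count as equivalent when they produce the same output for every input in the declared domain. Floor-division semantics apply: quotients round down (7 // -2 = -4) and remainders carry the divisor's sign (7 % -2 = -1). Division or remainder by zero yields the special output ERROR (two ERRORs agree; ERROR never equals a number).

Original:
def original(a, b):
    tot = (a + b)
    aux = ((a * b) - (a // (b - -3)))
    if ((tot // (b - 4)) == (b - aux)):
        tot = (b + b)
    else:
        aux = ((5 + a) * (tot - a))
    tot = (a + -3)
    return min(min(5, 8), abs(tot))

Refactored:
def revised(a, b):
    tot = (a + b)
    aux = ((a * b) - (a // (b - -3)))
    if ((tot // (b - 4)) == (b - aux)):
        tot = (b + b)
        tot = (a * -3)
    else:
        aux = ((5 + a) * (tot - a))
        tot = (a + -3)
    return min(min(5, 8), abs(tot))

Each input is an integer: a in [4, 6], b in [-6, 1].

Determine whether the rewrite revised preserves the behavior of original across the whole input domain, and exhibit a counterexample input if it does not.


Try a=4, b=1.
original: tot = 5; aux = 3; ((tot // (b - 4)) == (b - aux)) -> true; tot = 2; tot = 1; return 1
revised: tot = 5; aux = 3; ((tot // (b - 4)) == (b - aux)) -> true; tot = 2; tot = -12; return 5
1 against 5: the behavior changed.
verdict: not equivalent; witness: a=4, b=1


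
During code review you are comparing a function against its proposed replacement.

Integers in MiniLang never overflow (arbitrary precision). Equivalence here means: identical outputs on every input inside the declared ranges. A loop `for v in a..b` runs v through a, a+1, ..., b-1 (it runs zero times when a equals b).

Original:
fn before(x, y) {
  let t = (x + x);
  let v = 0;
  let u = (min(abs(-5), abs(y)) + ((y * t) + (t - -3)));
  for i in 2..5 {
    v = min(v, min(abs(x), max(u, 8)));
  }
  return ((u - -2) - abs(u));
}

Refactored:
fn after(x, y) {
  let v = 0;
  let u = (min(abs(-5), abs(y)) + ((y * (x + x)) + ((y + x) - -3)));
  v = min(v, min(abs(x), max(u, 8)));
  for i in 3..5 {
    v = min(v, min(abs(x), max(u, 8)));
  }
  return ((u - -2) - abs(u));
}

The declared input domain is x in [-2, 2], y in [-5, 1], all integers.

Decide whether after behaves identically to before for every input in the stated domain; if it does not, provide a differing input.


Consider the input x=-2, y=0.
before: t=-4, then v=0, then u=-1, then (i=2), then v=0, then (i=3), then v=0, then (i=4), then v=0, then returns 0
after: v=0, then u=1, then v=0, then (i=3), then v=0, then (i=4), then v=0, then returns 2
0 vs 2 — the two versions disagree here.
verdict: not equivalent; witness: x=-2, y=0


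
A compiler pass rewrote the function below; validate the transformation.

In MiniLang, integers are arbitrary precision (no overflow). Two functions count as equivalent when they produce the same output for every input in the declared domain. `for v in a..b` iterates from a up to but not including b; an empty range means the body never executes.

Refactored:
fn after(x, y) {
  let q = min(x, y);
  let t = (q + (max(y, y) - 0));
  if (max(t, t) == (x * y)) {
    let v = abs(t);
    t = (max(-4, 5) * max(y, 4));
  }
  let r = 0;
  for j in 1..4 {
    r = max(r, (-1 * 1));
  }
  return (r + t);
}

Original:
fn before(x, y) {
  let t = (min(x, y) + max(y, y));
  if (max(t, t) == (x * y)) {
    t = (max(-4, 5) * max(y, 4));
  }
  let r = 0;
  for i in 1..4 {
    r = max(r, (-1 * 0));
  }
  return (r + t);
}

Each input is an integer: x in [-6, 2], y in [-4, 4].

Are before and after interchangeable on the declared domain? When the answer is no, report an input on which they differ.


The suspicious edit (`0` became `1`) never changes the result for any input inside the declared domain; all 81 inputs agree.
verdict: equivalent


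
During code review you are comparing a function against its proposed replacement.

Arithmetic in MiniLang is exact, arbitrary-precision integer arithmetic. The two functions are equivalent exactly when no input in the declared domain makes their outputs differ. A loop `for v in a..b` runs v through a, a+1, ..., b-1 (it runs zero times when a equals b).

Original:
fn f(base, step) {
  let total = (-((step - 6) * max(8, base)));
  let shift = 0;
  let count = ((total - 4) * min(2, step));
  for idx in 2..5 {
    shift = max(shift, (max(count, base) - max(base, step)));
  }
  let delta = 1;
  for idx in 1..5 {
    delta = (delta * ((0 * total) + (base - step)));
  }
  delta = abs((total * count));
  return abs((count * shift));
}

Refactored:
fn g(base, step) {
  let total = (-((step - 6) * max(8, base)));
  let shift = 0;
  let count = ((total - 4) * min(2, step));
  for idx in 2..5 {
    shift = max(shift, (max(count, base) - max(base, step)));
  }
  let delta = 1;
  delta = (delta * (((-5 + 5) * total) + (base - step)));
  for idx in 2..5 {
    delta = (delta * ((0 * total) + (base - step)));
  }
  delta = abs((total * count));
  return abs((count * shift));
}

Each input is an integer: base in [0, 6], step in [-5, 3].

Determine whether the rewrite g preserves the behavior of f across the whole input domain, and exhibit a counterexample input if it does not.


Behavior is preserved: although arithmetic usage differs; loop structure differs; constant usage differs; statement counts differ, the outputs never diverge.
One worked example (base=0, step=-5) — f: total becomes 88; next shift becomes 0; next count becomes -420; next at idx=2:; next shift becomes 0; next at idx=3:; next shift becomes 0; next at idx=4:; next shift becomes 0; next delta becomes 1; next at idx=1:; next delta becomes 5; next at idx=2:; next delta becomes 25; next at idx=3:; next delta becomes 125; next at idx=4:; next delta becomes 625; next delta becomes 36960; next final value 0; g: total becomes 88; next shift becomes 0; next count becomes -420; next at idx=2:; next shift becomes 0; next at idx=3:; next shift becomes 0; next at idx=4:; next shift becomes 0; next delta becomes 1; next delta becomes 5; next at idx=2:; next delta becomes 25; next at idx=3:; next delta becomes 125; next at idx=4:; next delta becomes 625; next delta becomes 36960; next final value 0; agreement on 0.
An exhaustive pass over the 63 declared inputs shows identical outputs.
verdict: equivalent


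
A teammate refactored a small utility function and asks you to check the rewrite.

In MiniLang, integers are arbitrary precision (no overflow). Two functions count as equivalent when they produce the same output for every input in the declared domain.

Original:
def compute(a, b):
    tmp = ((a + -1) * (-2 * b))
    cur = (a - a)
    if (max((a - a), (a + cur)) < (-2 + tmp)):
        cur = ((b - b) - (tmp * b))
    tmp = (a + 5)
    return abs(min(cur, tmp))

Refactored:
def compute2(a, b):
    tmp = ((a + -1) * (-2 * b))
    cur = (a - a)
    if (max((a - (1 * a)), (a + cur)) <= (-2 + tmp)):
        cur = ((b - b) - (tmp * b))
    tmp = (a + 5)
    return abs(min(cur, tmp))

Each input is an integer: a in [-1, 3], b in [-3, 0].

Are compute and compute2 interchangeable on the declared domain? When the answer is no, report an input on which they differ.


Try a=2, b=-2.
compute: tmp=4, then cur=0, then (max((a - a), (a + cur)) < (-2 + tmp)) is false, then tmp=7, then returns 0
compute2: tmp=4, then cur=0, then (max((a - (1 * a)), (a + cur)) <= (-2 + tmp)) is true, then cur=8, then tmp=7, then returns 7
0 against 7: the behavior changed.
verdict: not equivalent; witness: a=2, b=-2


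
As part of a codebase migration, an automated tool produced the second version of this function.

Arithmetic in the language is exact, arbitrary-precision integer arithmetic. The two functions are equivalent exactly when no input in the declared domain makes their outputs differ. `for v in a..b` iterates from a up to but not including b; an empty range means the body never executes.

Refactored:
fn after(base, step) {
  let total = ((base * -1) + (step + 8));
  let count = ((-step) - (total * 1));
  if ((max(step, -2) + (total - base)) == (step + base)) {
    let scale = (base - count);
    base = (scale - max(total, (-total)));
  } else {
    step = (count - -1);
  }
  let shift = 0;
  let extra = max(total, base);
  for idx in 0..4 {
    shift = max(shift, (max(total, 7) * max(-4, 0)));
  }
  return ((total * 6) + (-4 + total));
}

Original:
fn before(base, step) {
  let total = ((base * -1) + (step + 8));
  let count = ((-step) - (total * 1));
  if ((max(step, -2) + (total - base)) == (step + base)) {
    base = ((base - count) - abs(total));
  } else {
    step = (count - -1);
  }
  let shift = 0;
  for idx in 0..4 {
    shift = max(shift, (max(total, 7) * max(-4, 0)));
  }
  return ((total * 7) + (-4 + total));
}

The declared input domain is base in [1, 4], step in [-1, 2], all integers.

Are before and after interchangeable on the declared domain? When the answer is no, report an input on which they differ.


There is a counterexample at base=1, step=-1: 44 on one side, 38 on the other.
before: total := 6 | count := -5 | ((max(step, -2) + (total - base)) == (step + base)): false | step := -4 | shift := 0 | iter idx=0: | shift := 0 | iter idx=1: | shift := 0 | iter idx=2: | shift := 0 | iter idx=3: | shift := 0 | result 44
after: total := 6 | count := -5 | ((max(step, -2) + (total - base)) == (step + base)): false | step := -4 | shift := 0 | extra := 6 | iter idx=0: | shift := 0 | iter idx=1: | shift := 0 | iter idx=2: | shift := 0 | iter idx=3: | shift := 0 | result 38
verdict: not equivalent; witness: base=1, step=-1


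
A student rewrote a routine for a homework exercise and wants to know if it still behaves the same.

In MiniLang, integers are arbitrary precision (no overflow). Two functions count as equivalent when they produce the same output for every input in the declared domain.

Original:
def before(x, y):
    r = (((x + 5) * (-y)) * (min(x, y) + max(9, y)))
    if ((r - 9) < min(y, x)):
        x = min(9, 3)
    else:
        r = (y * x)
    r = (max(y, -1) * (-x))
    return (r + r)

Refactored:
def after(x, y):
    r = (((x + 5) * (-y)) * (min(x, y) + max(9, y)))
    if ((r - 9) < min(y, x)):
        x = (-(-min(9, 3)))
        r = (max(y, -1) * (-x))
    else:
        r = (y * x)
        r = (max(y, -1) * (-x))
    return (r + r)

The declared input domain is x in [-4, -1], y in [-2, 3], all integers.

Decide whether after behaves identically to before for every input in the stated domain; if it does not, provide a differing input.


Although arithmetic usage differs; statement counts differ; constant usage differs; min/max/abs usage differs, 24/24 inputs agree.
verdict: equivalent


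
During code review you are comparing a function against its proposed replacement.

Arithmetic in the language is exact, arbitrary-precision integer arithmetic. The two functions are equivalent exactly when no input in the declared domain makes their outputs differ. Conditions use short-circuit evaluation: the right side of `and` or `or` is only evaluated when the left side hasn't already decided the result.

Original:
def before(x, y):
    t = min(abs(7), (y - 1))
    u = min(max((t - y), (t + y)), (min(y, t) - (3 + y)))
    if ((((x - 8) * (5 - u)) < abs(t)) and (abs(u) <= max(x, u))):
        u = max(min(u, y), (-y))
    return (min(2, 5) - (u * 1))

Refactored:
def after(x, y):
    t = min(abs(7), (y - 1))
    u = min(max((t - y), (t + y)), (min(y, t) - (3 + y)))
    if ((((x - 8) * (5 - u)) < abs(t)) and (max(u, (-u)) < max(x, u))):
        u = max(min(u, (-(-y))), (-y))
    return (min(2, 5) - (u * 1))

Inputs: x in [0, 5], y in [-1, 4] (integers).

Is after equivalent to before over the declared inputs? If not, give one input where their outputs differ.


These are not equivalent — on x=4, y=-1 the outputs split (1 vs 6).
before: t := -2 | u := -4 | ((((x - 8) * (5 - u)) < abs(t)) and (abs(u) <= max(x, u))): true | u := 1 | result 1
after: t := -2 | u := -4 | ((((x - 8) * (5 - u)) < abs(t)) and (max(u, (-u)) < max(x, u))): false | result 6
verdict: not equivalent; witness: x=4, y=-1


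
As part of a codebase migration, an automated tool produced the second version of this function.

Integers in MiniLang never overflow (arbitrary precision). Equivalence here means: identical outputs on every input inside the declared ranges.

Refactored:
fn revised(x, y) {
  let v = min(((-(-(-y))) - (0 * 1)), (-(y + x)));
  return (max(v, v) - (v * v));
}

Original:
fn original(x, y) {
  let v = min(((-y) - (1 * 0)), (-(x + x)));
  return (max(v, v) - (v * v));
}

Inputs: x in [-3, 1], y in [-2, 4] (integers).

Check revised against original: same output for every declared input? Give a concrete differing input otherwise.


The rewrite breaks on x=0, y=-2, where the results are 0 and -2.
original: v=0, then returns 0
revised: v=2, then returns -2
verdict: not equivalent; witness: x=0, y=-2


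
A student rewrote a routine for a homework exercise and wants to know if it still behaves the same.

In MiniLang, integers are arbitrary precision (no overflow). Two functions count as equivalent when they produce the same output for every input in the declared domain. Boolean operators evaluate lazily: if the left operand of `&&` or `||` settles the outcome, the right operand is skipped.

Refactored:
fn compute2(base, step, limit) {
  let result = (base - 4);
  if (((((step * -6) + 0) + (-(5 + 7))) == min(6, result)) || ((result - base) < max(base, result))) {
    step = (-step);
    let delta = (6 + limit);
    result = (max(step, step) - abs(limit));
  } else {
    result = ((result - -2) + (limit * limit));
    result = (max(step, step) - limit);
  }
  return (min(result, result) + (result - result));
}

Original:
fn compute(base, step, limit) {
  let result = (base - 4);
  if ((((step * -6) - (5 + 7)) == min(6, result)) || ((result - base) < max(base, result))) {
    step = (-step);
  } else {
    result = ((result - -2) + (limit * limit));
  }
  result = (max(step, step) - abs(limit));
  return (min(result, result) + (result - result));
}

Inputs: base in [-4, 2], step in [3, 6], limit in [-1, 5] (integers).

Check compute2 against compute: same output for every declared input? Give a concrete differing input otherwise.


There is a counterexample at base=-4, step=3, limit=-1: 2 on one side, 4 on the other.
compute: result = -8; ((((step * -6) - (5 + 7)) == min(6, result)) || ((result - base) < max(base, result))) -> false; result = -5; result = 2; return 2
compute2: result = -8; (((((step * -6) + 0) + (-(5 + 7))) == min(6, result)) || ((result - base) < max(base, result))) -> false; result = -5; result = 4; return 4
verdict: not equivalent; witness: base=-4, step=3, limit=-1


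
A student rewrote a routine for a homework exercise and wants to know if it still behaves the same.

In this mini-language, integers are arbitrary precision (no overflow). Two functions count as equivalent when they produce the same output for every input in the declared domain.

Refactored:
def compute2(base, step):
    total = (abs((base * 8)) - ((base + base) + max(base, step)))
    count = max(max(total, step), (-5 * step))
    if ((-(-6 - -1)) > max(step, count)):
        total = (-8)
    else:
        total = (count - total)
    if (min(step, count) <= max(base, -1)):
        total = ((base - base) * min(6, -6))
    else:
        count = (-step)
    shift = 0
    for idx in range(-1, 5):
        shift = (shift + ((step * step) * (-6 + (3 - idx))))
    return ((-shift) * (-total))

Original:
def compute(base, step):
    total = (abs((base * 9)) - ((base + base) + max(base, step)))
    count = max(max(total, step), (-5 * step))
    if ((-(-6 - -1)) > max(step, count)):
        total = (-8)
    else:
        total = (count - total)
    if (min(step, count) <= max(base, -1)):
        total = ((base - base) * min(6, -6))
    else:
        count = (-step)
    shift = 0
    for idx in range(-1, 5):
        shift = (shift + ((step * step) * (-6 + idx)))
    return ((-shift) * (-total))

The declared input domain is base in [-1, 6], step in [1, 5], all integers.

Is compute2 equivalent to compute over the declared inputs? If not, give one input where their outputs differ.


There is a counterexample at base=1, step=2: 0 on one side, 864 on the other.
compute: total becomes 5; next count becomes 5; next ((-(-6 - -1)) > max(step, count)) evaluates to false; next total becomes 0; next (min(step, count) <= max(base, -1)) evaluates to false; next count becomes -2; next shift becomes 0; next at idx=-1:; next shift becomes -28; next at idx=0:; next shift becomes -52; next at idx=1:; next shift becomes -72; next at idx=2:; next shift becomes -88; next at idx=3:; next shift becomes -100; next at idx=4:; next shift becomes -108; next final value 0
compute2: total becomes 4; next count becomes 4; next ((-(-6 - -1)) > max(step, count)) evaluates to true; next total becomes -8; next (min(step, count) <= max(base, -1)) evaluates to false; next count becomes -2; next shift becomes 0; next at idx=-1:; next shift becomes -8; next at idx=0:; next shift becomes -20; next at idx=1:; next shift becomes -36; next at idx=2:; next shift becomes -56; next at idx=3:; next shift becomes -80; next at idx=4:; next shift becomes -108; next final value 864
verdict: not equivalent; witness: base=1, step=2


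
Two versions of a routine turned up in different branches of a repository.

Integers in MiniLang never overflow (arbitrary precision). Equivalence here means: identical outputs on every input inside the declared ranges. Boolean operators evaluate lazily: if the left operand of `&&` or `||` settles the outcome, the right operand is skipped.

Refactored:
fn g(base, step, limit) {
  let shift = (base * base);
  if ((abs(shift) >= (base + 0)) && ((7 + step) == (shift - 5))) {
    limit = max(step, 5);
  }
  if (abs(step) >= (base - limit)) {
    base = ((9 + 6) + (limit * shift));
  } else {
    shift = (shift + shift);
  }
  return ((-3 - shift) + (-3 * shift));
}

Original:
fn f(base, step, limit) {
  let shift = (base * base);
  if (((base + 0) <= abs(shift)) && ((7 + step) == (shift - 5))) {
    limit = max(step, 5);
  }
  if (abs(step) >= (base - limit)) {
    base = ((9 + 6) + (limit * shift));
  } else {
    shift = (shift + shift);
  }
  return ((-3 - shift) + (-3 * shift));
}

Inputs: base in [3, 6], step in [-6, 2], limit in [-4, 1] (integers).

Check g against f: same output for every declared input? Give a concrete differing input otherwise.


The two versions differ — the changes include comparison usage differs.
Tracing base=4, step=-2, limit=1: f: shift=16, then (((base + 0) <= abs(shift)) && ((7 + step) == (shift - 5))) is false, then (abs(step) >= (base - limit)) is false, then shift=32, then returns -131 | g: shift=16, then ((abs(shift) >= (base + 0)) && ((7 + step) == (shift - 5))) is false, then (abs(step) >= (base - limit)) is false, then shift=32, then returns -131 — matching result -131.
Across all 216 domain points the two functions coincide.
verdict: equivalent
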